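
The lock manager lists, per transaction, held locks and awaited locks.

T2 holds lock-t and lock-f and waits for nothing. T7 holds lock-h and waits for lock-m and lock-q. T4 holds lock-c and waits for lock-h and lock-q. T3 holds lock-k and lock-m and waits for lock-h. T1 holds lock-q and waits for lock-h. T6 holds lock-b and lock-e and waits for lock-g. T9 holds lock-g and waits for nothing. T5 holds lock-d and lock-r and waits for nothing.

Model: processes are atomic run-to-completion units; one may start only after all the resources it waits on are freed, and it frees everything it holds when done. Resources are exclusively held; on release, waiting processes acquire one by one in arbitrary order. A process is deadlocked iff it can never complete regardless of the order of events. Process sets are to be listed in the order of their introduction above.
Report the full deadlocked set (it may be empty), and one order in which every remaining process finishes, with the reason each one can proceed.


The deadlocked set is T7, T4, T3 and T1.
Key observation: the knot is the closed ring of waits T7 -> T3 -> T7; T1 is caught in further circular waits and T4 waits into the deadlock from upstream.
One completion order for the rest: T9, T5, T2, T6.
Verifying each step:
  T9 waits on nothing -> runs at once and releases lock-g
  T5 waits on nothing -> runs at once and releases lock-d and lock-r
  T2 waits on nothing -> runs at once and releases lock-t and lock-f
  T6: everything it awaited (lock-g) is free; runs, freeing lock-b and lock-e


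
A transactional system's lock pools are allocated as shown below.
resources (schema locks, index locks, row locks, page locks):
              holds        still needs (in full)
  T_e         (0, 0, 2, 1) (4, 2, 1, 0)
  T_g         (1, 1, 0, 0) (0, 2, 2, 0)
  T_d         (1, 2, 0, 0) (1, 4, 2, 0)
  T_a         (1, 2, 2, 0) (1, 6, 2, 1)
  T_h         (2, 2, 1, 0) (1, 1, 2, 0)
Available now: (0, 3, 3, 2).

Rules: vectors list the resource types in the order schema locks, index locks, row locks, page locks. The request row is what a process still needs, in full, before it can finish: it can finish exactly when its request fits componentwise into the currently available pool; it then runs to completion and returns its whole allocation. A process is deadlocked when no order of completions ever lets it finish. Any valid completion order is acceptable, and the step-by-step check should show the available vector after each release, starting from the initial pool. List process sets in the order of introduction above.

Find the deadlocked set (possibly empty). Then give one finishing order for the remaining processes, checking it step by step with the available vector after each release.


No process is deadlocked.
Key observation: no deadlock: T_g fits now, and the freed resources carry the rest through.
One completion order for the rest: T_g, T_h, T_a, T_e, T_d. Walking it through:
  pool = (0, 3, 3, 2)
  T_g needs (0, 2, 2, 0) <= (0, 3, 3, 2) -> finishes; pool += (1, 1, 0, 0) = (1, 4, 3, 2)
  T_h needs (1, 1, 2, 0) <= (1, 4, 3, 2) -> finishes; pool += (2, 2, 1, 0) = (3, 6, 4, 2)
  T_a needs (1, 6, 2, 1) <= (3, 6, 4, 2) -> finishes; pool += (1, 2, 2, 0) = (4, 8, 6, 2)
  T_e needs (4, 2, 1, 0) <= (4, 8, 6, 2) -> finishes; pool += (0, 0, 2, 1) = (4, 8, 8, 3)
  T_d needs (1, 4, 2, 0) <= (4, 8, 8, 3) -> finishes; pool += (1, 2, 0, 0) = (5, 10, 8, 3)


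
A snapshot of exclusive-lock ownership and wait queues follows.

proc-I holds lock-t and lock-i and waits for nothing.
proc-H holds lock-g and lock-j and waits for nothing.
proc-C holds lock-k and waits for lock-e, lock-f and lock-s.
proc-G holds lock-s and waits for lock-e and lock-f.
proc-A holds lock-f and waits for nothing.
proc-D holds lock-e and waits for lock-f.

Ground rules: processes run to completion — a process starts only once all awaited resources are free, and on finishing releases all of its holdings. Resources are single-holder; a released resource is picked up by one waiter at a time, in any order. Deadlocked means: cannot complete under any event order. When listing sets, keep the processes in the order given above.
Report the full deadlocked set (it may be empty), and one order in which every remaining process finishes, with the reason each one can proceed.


No process is deadlocked.
Key observation: every chain of waits terminates; starting from the processes that wait on nothing, all the rest unlock in turn.
The rest can finish in the order proc-A, proc-D, proc-I, proc-G, proc-C, proc-H.
Check, step by step:
  proc-A waits on nothing -> runs at once and releases lock-f
  run proc-D (all its waits — lock-f — are resolved); releases lock-e
  proc-I waits on nothing -> runs at once and releases lock-t and lock-i
  run proc-G (all its waits — lock-e and lock-f — are resolved); releases lock-s
  run proc-C (all its waits — lock-e, lock-f and lock-s — are resolved); releases lock-k
  proc-H waits on nothing -> runs at once and releases lock-g and lock-j


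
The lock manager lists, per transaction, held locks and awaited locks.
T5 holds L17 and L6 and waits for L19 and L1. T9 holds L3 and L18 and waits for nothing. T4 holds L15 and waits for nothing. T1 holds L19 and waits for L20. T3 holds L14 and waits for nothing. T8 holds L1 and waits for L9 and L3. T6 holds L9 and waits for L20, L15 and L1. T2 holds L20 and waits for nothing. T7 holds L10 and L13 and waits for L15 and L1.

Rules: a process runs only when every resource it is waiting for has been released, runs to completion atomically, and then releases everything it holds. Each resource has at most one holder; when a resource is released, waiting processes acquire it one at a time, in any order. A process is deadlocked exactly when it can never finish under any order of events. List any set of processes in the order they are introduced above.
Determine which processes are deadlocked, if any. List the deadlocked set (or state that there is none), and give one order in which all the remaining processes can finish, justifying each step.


Deadlocked set: T5, T8, T6 and T7.
Key observation: the waits loop around T8 -> T6 -> T8 with no way out; T5 and T7 wait into the deadlock from upstream.
The rest can finish in the order T2, T4, T3, T9, T1.
Check, step by step:
  T2 waits on nothing -> runs at once and releases L20
  T4 waits on nothing -> runs at once and releases L15
  T3 waits on nothing -> runs at once and releases L14
  T9 waits on nothing -> runs at once and releases L3 and L18
  T1: everything it awaited (L20) is free; runs, freeing L19


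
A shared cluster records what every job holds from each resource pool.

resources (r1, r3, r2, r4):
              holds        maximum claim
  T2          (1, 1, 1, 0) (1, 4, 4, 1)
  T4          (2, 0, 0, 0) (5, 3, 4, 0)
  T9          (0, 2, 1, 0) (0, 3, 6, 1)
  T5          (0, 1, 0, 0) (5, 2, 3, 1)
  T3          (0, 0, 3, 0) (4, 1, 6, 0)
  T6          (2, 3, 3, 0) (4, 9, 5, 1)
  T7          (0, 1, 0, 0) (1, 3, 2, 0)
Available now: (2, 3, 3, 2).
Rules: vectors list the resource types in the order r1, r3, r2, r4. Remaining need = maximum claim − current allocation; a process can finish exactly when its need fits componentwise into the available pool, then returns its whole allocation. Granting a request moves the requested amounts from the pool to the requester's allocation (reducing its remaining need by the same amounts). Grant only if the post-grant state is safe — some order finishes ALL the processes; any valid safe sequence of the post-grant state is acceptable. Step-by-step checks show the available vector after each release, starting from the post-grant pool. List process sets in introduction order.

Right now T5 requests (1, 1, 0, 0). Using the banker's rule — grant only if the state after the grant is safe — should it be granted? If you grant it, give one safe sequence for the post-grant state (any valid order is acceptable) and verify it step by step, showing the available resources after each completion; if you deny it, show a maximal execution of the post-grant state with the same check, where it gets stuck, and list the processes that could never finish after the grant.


DENY — the pretend-granted state is unsafe.
Key observation: after T7, T2 the pool peaks at (2, 4, 4, 2), and each blocked process is short somewhere: T4 on r1; T9 on r2; T5 on r1; T3 on r1; T6 on r3.
On the post-grant state, T7, T2 is a maximal run — nothing extends it. Check, step by step:
  pool = (1, 2, 3, 2)
  T7 needs (1, 2, 2, 0) <= (1, 2, 3, 2) -> finishes; pool += (0, 1, 0, 0) = (1, 3, 3, 2)
  T2 needs (0, 3, 3, 1) <= (1, 3, 3, 2) -> finishes; pool += (1, 1, 1, 0) = (2, 4, 4, 2)
  blocked: T4 wants (3, 3, 4, 0), pool (2, 4, 4, 2) — not enough r1
  blocked: T9 wants (0, 1, 5, 1), pool (2, 4, 4, 2) — not enough r2
  blocked: T5 wants (4, 0, 3, 1), pool (2, 4, 4, 2) — not enough r1
  blocked: T3 wants (4, 1, 3, 0), pool (2, 4, 4, 2) — not enough r1
  blocked: T6 wants (2, 6, 2, 1), pool (2, 4, 4, 2) — not enough r3
Had the request been granted, T4, T9, T5, T3 and T6 could never finish.


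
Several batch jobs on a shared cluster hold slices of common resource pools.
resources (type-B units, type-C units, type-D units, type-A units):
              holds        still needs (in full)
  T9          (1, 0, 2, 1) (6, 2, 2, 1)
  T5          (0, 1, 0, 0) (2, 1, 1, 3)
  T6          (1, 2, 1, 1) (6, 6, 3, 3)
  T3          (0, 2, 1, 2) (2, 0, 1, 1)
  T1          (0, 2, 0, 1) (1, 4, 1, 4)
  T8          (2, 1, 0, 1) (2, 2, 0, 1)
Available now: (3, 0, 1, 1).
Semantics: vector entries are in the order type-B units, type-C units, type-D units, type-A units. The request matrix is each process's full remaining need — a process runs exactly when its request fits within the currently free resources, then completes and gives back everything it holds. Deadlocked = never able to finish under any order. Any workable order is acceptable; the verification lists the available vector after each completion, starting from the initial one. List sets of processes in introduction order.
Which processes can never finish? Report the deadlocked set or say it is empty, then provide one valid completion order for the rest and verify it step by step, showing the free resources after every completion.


The deadlocked set is T9 and T6.
Key observation: once T3, T8, T5, T1 finish, the pool peaks at (5, 6, 2, 5) — and every remaining process still needs more type-B units than that.
A valid finishing order for the others: T3, T8, T5, T1. Step-by-step check:
  pool = (3, 0, 1, 1)
  T3: need (2, 0, 1, 1) fits (3, 0, 1, 1); releases (0, 2, 1, 2), pool now (3, 2, 2, 3)
  T8: need (2, 2, 0, 1) fits (3, 2, 2, 3); releases (2, 1, 0, 1), pool now (5, 3, 2, 4)
  T5: need (2, 1, 1, 3) fits (5, 3, 2, 4); releases (0, 1, 0, 0), pool now (5, 4, 2, 4)
  T1: need (1, 4, 1, 4) fits (5, 4, 2, 4); releases (0, 2, 0, 1), pool now (5, 6, 2, 5)
The stuck group stays short no matter what:
  T9 still needs (6, 2, 2, 1) but only (5, 6, 2, 5) is free — short on type-B units
  T6 still needs (6, 6, 3, 3) but only (5, 6, 2, 5) is free — short on type-B units and type-D units


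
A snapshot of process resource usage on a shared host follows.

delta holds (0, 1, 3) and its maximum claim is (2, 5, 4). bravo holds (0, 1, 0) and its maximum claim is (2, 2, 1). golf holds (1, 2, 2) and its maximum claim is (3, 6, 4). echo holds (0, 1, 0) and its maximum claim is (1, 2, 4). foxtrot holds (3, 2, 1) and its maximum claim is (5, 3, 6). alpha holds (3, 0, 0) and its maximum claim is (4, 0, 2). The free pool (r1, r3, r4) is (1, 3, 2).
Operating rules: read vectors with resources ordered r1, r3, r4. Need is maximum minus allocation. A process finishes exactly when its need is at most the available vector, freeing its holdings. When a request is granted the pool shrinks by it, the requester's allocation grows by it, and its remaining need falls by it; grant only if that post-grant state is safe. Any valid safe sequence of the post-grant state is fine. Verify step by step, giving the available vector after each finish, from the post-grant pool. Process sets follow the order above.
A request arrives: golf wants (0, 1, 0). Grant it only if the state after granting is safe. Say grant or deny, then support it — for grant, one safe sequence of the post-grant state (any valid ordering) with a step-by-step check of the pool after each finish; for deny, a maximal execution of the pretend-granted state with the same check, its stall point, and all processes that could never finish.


GRANT: granting preserves safety; a valid post-grant sequence is alpha, bravo, golf, delta, foxtrot, echo.
Key observation: after the grant the pool drops to (1, 2, 2), which still lets alpha finish first and unwind the rest.
Step-by-step check of the post-grant state:
  pool = (1, 2, 2)
  alpha needs (1, 0, 2) <= (1, 2, 2) -> finishes; pool += (3, 0, 0) = (4, 2, 2)
  bravo needs (2, 1, 1) <= (4, 2, 2) -> finishes; pool += (0, 1, 0) = (4, 3, 2)
  golf needs (2, 3, 2) <= (4, 3, 2) -> finishes; pool += (1, 3, 2) = (5, 6, 4)
  delta needs (2, 4, 1) <= (5, 6, 4) -> finishes; pool += (0, 1, 3) = (5, 7, 7)
  foxtrot needs (2, 1, 5) <= (5, 7, 7) -> finishes; pool += (3, 2, 1) = (8, 9, 8)
  echo needs (1, 1, 4) <= (8, 9, 8) -> finishes; pool += (0, 1, 0) = (8, 10, 8)


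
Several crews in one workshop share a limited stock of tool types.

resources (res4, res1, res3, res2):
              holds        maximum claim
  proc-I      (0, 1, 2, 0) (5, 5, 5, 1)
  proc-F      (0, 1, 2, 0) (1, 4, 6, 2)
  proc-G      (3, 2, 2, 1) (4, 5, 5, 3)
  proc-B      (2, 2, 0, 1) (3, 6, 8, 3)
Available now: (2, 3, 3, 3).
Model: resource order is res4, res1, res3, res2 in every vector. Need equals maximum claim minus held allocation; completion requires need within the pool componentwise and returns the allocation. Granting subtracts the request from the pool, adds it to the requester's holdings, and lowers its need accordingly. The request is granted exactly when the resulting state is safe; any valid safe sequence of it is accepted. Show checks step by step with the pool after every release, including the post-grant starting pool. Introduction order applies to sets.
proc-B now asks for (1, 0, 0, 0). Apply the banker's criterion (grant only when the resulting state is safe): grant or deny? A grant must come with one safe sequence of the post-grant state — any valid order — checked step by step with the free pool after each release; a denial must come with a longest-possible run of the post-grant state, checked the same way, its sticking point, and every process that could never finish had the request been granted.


DENY: after the grant no complete ordering would exist.
Key observation: after proc-G, proc-F the pool peaks at (4, 6, 7, 4), and each blocked process is short somewhere: proc-I on res4; proc-B on res3.
On the post-grant state, proc-G, proc-F is a maximal run — nothing extends it. Verifying each step:
  pool = (1, 3, 3, 3)
  proc-G needs (1, 3, 3, 2) <= (1, 3, 3, 3) -> finishes; pool += (3, 2, 2, 1) = (4, 5, 5, 4)
  proc-F needs (1, 3, 4, 2) <= (4, 5, 5, 4) -> finishes; pool += (0, 1, 2, 0) = (4, 6, 7, 4)
  proc-I cannot run: need (5, 4, 3, 1) vs free (4, 6, 7, 4) (insufficient res4)
  proc-B cannot run: need (0, 4, 8, 2) vs free (4, 6, 7, 4) (insufficient res3)
Processes that could never finish after the grant: proc-I and proc-B.


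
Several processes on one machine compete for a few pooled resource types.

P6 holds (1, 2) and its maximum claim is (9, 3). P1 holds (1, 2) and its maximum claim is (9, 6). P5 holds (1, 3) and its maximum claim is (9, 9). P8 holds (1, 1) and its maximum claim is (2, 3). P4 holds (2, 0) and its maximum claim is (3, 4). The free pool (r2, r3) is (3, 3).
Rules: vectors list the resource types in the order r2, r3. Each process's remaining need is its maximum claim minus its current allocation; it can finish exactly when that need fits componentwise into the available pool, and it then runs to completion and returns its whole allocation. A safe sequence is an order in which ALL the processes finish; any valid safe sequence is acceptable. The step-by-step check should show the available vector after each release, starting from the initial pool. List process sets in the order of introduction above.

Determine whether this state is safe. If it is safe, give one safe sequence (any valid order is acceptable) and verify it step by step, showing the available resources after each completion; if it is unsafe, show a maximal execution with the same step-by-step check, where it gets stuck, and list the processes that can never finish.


UNSAFE — no complete ordering exists.
Key observation: the wall is r2: completing P8, P4 brings the pool only to (6, 4), and all the rest need more.
The run P8, P4 cannot be extended any further. Verifying each step:
  pool = (3, 3)
  P8: need (1, 2) fits (3, 3); releases (1, 1), pool now (4, 4)
  P4: need (1, 4) fits (4, 4); releases (2, 0), pool now (6, 4)
  P6 cannot run: need (8, 1) vs free (6, 4) (insufficient r2)
  P1 cannot run: need (8, 4) vs free (6, 4) (insufficient r2)
  P5 cannot run: need (8, 6) vs free (6, 4) (insufficient r2 and r3)
Permanently blocked: P6, P1 and P5.


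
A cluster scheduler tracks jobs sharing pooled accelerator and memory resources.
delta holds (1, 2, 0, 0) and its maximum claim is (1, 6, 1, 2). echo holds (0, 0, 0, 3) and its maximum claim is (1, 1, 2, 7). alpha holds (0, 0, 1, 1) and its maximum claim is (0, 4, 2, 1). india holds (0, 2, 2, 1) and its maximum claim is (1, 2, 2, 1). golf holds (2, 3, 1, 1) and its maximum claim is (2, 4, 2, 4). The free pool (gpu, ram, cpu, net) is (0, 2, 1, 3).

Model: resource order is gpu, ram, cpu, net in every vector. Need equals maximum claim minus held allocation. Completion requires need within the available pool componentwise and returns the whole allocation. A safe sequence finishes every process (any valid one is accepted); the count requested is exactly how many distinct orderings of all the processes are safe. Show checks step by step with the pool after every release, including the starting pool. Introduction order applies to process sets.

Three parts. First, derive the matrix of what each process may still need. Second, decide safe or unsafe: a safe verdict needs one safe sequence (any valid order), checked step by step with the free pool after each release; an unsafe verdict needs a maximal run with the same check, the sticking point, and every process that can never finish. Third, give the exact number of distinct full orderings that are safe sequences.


(1) Outstanding need per process (order gpu, ram, cpu, net):
  delta: (0, 4, 1, 2)
  echo: (1, 1, 2, 4)
  alpha: (0, 4, 1, 0)
  india: (1, 0, 0, 0)
  golf: (0, 1, 1, 3)
(2) SAFE — a valid safe sequence is golf, india, delta, echo, alpha.
Key observation: the order's first zero-slack moment is golf ((0, 1, 1, 3) needed, (0, 2, 1, 3) free — a requested resource with nothing to spare).
Step-by-step check:
  pool = (0, 2, 1, 3)
  golf needs (0, 1, 1, 3) <= (0, 2, 1, 3) -> finishes; pool += (2, 3, 1, 1) = (2, 5, 2, 4)
  india needs (1, 0, 0, 0) <= (2, 5, 2, 4) -> finishes; pool += (0, 2, 2, 1) = (2, 7, 4, 5)
  delta needs (0, 4, 1, 2) <= (2, 7, 4, 5) -> finishes; pool += (1, 2, 0, 0) = (3, 9, 4, 5)
  echo needs (1, 1, 2, 4) <= (3, 9, 4, 5) -> finishes; pool += (0, 0, 0, 3) = (3, 9, 4, 8)
  alpha needs (0, 4, 1, 0) <= (3, 9, 4, 8) -> finishes; pool += (0, 0, 1, 1) = (3, 9, 5, 9)
(3) The exact count: 24 of the possible complete orderings are safe sequences.


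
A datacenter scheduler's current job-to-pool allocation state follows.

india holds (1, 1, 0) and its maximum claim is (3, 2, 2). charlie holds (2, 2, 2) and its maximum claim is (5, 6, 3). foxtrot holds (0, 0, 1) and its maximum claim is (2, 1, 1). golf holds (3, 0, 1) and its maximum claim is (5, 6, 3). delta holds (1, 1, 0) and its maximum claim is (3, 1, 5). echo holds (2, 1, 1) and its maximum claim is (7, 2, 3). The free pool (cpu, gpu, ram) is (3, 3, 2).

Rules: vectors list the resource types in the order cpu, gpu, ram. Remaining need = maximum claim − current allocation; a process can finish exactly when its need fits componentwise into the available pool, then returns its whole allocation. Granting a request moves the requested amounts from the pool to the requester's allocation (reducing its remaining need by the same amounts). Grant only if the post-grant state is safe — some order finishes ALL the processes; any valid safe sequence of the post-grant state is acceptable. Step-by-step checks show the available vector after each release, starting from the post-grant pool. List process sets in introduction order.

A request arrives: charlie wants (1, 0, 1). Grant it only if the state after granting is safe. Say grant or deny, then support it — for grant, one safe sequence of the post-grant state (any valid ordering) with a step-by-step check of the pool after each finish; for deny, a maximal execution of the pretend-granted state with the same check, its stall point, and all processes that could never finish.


GRANT. The post-grant state is safe; one safe sequence: foxtrot, india, charlie, echo, golf, delta.
Key observation: the transfer keeps a workable pool ((2, 3, 1)); foxtrot starts the safe sequence.
Step-by-step check of the post-grant state:
  pool = (2, 3, 1)
  foxtrot needs (2, 1, 0) <= (2, 3, 1) -> finishes; pool += (0, 0, 1) = (2, 3, 2)
  india needs (2, 1, 2) <= (2, 3, 2) -> finishes; pool += (1, 1, 0) = (3, 4, 2)
  charlie needs (2, 4, 0) <= (3, 4, 2) -> finishes; pool += (3, 2, 3) = (6, 6, 5)
  echo needs (5, 1, 2) <= (6, 6, 5) -> finishes; pool += (2, 1, 1) = (8, 7, 6)
  golf needs (2, 6, 2) <= (8, 7, 6) -> finishes; pool += (3, 0, 1) = (11, 7, 7)
  delta needs (2, 0, 5) <= (11, 7, 7) -> finishes; pool += (1, 1, 0) = (12, 8, 7)


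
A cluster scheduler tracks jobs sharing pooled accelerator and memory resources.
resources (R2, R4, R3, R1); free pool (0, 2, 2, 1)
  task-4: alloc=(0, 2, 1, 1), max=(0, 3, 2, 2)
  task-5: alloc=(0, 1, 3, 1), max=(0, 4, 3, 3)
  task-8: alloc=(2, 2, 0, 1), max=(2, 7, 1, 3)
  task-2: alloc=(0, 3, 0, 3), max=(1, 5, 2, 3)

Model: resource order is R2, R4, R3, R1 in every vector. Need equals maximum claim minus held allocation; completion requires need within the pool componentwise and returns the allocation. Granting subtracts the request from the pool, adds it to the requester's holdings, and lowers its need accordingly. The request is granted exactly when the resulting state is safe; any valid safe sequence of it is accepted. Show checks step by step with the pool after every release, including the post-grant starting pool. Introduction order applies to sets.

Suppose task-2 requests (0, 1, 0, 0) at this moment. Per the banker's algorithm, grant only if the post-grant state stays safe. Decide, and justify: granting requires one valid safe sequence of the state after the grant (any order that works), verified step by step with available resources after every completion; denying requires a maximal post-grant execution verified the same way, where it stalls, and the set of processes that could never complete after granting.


DENY — the pretend-granted state is unsafe.
Key observation: after task-4, task-5 the pool peaks at (0, 4, 6, 3), and each blocked process is short somewhere: task-8 on R4; task-2 on R2.
On the post-grant state, task-4, task-5 is a maximal run — nothing extends it. Check, step by step:
  pool = (0, 1, 2, 1)
  task-4: need (0, 1, 1, 1) fits (0, 1, 2, 1); releases (0, 2, 1, 1), pool now (0, 3, 3, 2)
  task-5: need (0, 3, 0, 2) fits (0, 3, 3, 2); releases (0, 1, 3, 1), pool now (0, 4, 6, 3)
  blocked: task-8 wants (0, 5, 1, 2), pool (0, 4, 6, 3) — not enough R4
  blocked: task-2 wants (1, 1, 2, 0), pool (0, 4, 6, 3) — not enough R2
Had the request been granted, task-8 and task-2 could never finish.


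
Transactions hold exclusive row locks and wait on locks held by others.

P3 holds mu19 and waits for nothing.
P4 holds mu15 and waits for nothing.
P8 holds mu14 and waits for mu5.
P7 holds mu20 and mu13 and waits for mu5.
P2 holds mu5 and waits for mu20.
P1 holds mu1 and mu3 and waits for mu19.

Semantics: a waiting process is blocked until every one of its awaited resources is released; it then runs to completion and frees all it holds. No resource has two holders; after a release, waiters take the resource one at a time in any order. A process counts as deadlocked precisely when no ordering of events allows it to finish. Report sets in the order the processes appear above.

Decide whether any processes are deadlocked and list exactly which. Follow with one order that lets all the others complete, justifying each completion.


Deadlocked: P8, P7 and P2.
Key observation: P2 -> P7 -> P2 is a circular wait — nothing in it can go first; P8 waits into the deadlock from upstream.
One completion order for the rest: P4, P3, P1.
Walking it through:
  P4: no waits; runs immediately, freeing mu15
  P3: no waits; runs immediately, freeing mu19
  P1 waits on mu19 — all released -> runs and releases mu1 and mu3


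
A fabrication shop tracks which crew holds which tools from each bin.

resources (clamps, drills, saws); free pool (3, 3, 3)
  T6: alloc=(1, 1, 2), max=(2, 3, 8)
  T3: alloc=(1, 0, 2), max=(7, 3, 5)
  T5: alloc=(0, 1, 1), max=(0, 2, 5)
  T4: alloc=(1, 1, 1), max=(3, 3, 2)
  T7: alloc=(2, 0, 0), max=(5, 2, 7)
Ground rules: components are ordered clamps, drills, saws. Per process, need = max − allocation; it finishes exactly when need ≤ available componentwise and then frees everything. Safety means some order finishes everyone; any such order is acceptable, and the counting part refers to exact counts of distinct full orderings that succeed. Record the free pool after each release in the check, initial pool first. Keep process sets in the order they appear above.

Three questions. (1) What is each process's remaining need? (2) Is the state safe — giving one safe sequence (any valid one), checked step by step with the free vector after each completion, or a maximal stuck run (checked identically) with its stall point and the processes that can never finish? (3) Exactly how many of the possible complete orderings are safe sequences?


(1) Need matrix, components ordered clamps, drills, saws:
  T6: (1, 2, 6)
  T3: (6, 3, 3)
  T5: (0, 1, 4)
  T4: (2, 2, 1)
  T7: (3, 2, 7)
(2) UNSAFE — no complete ordering exists.
Key observation: after T4, T5 the pool peaks at (4, 5, 5), and each blocked process is short somewhere: T6 on saws; T3 on clamps; T7 on saws.
A maximal execution: T4, T5 — then nothing else fits. Check, step by step:
  pool = (3, 3, 3)
  T4: need (2, 2, 1) fits (3, 3, 3); releases (1, 1, 1), pool now (4, 4, 4)
  T5: need (0, 1, 4) fits (4, 4, 4); releases (0, 1, 1), pool now (4, 5, 5)
  T6 still needs (1, 2, 6) but only (4, 5, 5) is free — short on saws
  T3 still needs (6, 3, 3) but only (4, 5, 5) is free — short on clamps
  T7 still needs (3, 2, 7) but only (4, 5, 5) is free — short on saws
Never able to finish: T6, T3 and T7.
(3) Precisely 0 of the possible complete orderings are safe sequences.


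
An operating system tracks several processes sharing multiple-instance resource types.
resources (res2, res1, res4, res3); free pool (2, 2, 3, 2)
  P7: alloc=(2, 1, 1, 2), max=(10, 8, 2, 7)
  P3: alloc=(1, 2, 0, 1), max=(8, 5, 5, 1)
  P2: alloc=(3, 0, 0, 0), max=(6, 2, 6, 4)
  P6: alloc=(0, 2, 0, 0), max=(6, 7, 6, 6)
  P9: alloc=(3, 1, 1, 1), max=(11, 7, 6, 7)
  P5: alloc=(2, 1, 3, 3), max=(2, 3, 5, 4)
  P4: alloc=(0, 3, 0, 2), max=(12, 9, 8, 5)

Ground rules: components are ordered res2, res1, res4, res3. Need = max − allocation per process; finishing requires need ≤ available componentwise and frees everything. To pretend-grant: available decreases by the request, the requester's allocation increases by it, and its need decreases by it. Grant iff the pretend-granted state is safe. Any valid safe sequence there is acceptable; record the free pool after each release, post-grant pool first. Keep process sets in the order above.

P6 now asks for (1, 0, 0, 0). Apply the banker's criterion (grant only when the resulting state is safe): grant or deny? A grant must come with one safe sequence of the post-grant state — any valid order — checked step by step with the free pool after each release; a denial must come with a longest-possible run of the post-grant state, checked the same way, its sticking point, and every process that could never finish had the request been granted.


DENY. Granting would leave the state unsafe.
Key observation: after P5, P2 the pool peaks at (6, 3, 6, 5), and each blocked process is short somewhere: P7 on res2, res1; P3 on res2; P6 on res1, res3; P9 on res2, res1, res3; P4 on res2, res1, res4.
After a pretend grant, a maximal execution: P5, P2 — then nothing else fits. Check, step by step:
  pool = (1, 2, 3, 2)
  run P5 (needs (0, 2, 2, 1), free (1, 2, 3, 2)); after release of (2, 1, 3, 3) the pool is (3, 3, 6, 5)
  run P2 (needs (3, 2, 6, 4), free (3, 3, 6, 5)); after release of (3, 0, 0, 0) the pool is (6, 3, 6, 5)
  P7 still needs (8, 7, 1, 5) but only (6, 3, 6, 5) is free — short on res2 and res1
  P3 still needs (7, 3, 5, 0) but only (6, 3, 6, 5) is free — short on res2
  P6 still needs (5, 5, 6, 6) but only (6, 3, 6, 5) is free — short on res1 and res3
  P9 still needs (8, 6, 5, 6) but only (6, 3, 6, 5) is free — short on res2, res1 and res3
  P4 still needs (12, 6, 8, 3) but only (6, 3, 6, 5) is free — short on res2, res1 and res4
Had the request been granted, P7, P3, P6, P9 and P4 could never finish.


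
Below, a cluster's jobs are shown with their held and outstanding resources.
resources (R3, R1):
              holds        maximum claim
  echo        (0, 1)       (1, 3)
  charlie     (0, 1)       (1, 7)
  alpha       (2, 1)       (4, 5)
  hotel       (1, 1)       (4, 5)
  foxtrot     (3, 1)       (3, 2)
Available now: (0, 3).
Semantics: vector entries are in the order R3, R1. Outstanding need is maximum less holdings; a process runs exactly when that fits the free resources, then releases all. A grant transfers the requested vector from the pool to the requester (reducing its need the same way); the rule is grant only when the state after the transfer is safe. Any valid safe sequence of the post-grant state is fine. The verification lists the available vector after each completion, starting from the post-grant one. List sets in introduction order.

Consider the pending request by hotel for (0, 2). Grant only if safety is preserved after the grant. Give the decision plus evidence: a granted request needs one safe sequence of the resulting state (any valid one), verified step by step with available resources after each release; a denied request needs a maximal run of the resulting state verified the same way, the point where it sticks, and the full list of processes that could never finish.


GRANT: granting preserves safety; a valid post-grant sequence is foxtrot, echo, hotel, alpha, charlie.
Key observation: granting shrinks the pool to (0, 1), yet foxtrot still fits and the chain goes through.
Verifying the post-grant state step by step:
  pool = (0, 1)
  foxtrot needs (0, 1) <= (0, 1) -> finishes; pool += (3, 1) = (3, 2)
  echo needs (1, 2) <= (3, 2) -> finishes; pool += (0, 1) = (3, 3)
  hotel needs (3, 2) <= (3, 3) -> finishes; pool += (1, 3) = (4, 6)
  alpha needs (2, 4) <= (4, 6) -> finishes; pool += (2, 1) = (6, 7)
  charlie needs (1, 6) <= (6, 7) -> finishes; pool += (0, 1) = (6, 8)


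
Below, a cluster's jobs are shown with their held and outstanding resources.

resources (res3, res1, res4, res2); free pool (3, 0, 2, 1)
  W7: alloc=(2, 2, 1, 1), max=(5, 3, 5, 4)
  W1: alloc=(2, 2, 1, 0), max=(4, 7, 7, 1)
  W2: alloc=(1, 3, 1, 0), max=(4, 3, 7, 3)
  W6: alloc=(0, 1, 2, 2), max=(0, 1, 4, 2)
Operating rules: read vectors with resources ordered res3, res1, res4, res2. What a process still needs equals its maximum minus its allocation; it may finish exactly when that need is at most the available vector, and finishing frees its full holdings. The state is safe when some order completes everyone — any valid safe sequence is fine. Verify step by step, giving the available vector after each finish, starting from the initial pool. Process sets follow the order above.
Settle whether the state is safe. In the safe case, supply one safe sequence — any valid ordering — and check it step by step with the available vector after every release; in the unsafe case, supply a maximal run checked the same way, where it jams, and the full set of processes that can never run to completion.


UNSAFE.
Key observation: after W6, W7 complete, (5, 3, 5, 4) is the best the pool ever gets, yet each leftover process wants more res4.
Going as far as possible: W6, W7; after that, nothing fits. Walking it through:
  pool = (3, 0, 2, 1)
  W6: need (0, 0, 2, 0) fits (3, 0, 2, 1); releases (0, 1, 2, 2), pool now (3, 1, 4, 3)
  W7: need (3, 1, 4, 3) fits (3, 1, 4, 3); releases (2, 2, 1, 1), pool now (5, 3, 5, 4)
  W1 still needs (2, 5, 6, 1) but only (5, 3, 5, 4) is free — short on res1 and res4
  W2 still needs (3, 0, 6, 3) but only (5, 3, 5, 4) is free — short on res4
Permanently blocked: W1 and W2.


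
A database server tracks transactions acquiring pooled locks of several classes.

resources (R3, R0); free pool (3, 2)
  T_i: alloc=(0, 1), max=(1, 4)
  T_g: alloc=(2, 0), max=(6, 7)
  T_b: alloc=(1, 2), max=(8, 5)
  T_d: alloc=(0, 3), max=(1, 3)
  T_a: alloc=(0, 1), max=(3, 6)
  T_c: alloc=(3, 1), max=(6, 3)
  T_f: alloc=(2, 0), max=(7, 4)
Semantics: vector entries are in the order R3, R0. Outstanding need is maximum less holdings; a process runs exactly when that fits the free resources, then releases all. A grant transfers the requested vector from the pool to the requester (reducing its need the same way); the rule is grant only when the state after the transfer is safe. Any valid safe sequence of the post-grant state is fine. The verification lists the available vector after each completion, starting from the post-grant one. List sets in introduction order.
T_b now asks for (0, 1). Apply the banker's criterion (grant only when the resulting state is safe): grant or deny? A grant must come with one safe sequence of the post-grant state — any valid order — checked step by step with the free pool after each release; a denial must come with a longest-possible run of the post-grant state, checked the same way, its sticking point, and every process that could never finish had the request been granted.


GRANT — the state after the grant stays safe, e.g. via T_d, T_c, T_f, T_b, T_g, T_i, T_a.
Key observation: post-grant, (3, 1) remains, and an order beginning with T_d completes everyone.
Step-by-step check of the post-grant state:
  pool = (3, 1)
  T_d: need (1, 0) fits (3, 1); releases (0, 3), pool now (3, 4)
  T_c: need (3, 2) fits (3, 4); releases (3, 1), pool now (6, 5)
  T_f: need (5, 4) fits (6, 5); releases (2, 0), pool now (8, 5)
  T_b: need (7, 2) fits (8, 5); releases (1, 3), pool now (9, 8)
  T_g: need (4, 7) fits (9, 8); releases (2, 0), pool now (11, 8)
  T_i: need (1, 3) fits (11, 8); releases (0, 1), pool now (11, 9)
  T_a: need (3, 5) fits (11, 9); releases (0, 1), pool now (11, 10)


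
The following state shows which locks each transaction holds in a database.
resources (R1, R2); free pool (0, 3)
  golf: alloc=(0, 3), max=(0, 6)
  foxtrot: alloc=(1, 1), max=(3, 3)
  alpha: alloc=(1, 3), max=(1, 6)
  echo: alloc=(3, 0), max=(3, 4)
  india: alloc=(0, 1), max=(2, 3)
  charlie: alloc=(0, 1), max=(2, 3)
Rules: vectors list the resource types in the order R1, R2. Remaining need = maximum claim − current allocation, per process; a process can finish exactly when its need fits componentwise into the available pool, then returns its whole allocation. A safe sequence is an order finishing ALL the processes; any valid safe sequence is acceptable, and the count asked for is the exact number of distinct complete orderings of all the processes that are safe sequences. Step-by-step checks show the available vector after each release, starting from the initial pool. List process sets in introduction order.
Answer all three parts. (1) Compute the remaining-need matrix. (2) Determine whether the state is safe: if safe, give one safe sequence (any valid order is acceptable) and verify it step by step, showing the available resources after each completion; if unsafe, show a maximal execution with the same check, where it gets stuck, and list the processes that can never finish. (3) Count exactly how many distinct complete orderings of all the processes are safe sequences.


(1) Need matrix, components ordered R1, R2:
  golf: (0, 3)
  foxtrot: (2, 2)
  alpha: (0, 3)
  echo: (0, 4)
  india: (2, 2)
  charlie: (2, 2)
(2) SAFE, for example via the order alpha, golf, echo, charlie, foxtrot, india.
Key observation: the first exact fit in this order is alpha — it needs (0, 3) with (0, 3) free, meeting a requested resource to the last unit.
Walking it through:
  pool = (0, 3)
  alpha needs (0, 3) <= (0, 3) -> finishes; pool += (1, 3) = (1, 6)
  golf needs (0, 3) <= (1, 6) -> finishes; pool += (0, 3) = (1, 9)
  echo needs (0, 4) <= (1, 9) -> finishes; pool += (3, 0) = (4, 9)
  charlie needs (2, 2) <= (4, 9) -> finishes; pool += (0, 1) = (4, 10)
  foxtrot needs (2, 2) <= (4, 10) -> finishes; pool += (1, 1) = (5, 11)
  india needs (2, 2) <= (5, 11) -> finishes; pool += (0, 1) = (5, 12)
(3) The exact count: 60 of the possible complete orderings are safe sequences.


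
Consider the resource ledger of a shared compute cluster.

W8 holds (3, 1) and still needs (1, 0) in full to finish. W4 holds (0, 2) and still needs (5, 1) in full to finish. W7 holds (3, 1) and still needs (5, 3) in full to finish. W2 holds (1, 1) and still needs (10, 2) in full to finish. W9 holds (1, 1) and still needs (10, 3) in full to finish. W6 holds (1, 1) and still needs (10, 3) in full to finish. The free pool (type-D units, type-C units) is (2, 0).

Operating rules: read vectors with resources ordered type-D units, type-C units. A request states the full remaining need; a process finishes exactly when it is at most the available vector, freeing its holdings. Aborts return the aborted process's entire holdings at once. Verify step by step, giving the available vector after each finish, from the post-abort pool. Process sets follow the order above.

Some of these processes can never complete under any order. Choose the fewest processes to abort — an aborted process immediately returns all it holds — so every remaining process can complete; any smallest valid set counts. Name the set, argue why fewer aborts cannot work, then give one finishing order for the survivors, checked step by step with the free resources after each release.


Abort W9 and W6.
Key observation: no ordering could ever have run W2 before the abort of W9 and W6; with (2, 2) back in the pool it fits at step 4.
No one abort is enough; case by case: W8 alone leaves W2 blocked (short on type-D units); W4 alone leaves W2 blocked (short on type-D units); W7 alone leaves W2 blocked (short on type-D units); W2 alone leaves W9 blocked (short on type-D units); W9 alone leaves W2 blocked (short on type-D units); W6 alone leaves W2 blocked (short on type-D units).
The survivors complete as W8, W4, W7, W2. Step-by-step check (starting from the post-abort pool):
  pool = (4, 2)
  W8 needs (1, 0) <= (4, 2) -> finishes; pool += (3, 1) = (7, 3)
  W4 needs (5, 1) <= (7, 3) -> finishes; pool += (0, 2) = (7, 5)
  W7 needs (5, 3) <= (7, 5) -> finishes; pool += (3, 1) = (10, 6)
  W2 needs (10, 2) <= (10, 6) -> finishes; pool += (1, 1) = (11, 7)


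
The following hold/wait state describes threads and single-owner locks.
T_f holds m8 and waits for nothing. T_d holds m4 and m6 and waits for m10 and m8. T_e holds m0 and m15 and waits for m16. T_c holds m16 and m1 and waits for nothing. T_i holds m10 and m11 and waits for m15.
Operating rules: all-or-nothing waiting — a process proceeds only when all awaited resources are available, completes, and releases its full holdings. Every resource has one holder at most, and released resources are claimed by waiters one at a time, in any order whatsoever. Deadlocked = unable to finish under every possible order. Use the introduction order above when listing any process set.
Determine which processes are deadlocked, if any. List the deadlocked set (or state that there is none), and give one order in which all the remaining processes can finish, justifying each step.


Nothing here is deadlocked.
Key observation: all waits point, directly or indirectly, at processes that can finish, so nothing is permanently blocked.
The rest can finish in the order T_c, T_e, T_i, T_f, T_d.
Check, step by step:
  T_c waits on nothing -> runs at once and releases m16 and m1
  T_e: everything it awaited (m16) is free; runs, freeing m0 and m15
  T_i: everything it awaited (m15) is free; runs, freeing m10 and m11
  T_f waits on nothing -> runs at once and releases m8
  T_d: everything it awaited (m10 and m8) is free; runs, freeing m4 and m6
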